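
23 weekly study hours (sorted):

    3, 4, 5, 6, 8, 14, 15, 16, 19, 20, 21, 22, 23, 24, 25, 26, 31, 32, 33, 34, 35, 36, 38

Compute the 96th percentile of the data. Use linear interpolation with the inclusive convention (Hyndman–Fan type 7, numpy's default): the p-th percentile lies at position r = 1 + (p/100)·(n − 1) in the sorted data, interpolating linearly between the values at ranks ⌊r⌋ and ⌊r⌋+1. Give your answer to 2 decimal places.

n = 23.
r = 1 + (96/100)·(23 − 1) = 1 + 21.12 = 22.12.
Rank 22 is 36 and rank 23 is 38.
Interpolate: 36 + 0.12·(38 − 36) = 36 + 0.12·2 = 36.24.

36.24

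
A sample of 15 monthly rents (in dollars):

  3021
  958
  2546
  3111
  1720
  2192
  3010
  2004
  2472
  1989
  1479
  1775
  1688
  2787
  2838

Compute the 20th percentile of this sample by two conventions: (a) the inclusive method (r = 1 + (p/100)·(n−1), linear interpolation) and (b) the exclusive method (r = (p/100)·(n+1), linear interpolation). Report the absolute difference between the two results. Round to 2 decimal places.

19.20

Sorted: 958, 1479, 1688, 1720, 1775, 1989, 2004, 2192, 2472, 2546, 2787, 2838, 3010, 3021, 3111.
n = 15.
(a) r = 3.8; between ranks 3 (1688) and 4 (1720): 1713.6.
(b) r = 3.2; between ranks 3 (1688) and 4 (1720): 1694.4.
|1713.6 − 1694.4| = 19.2.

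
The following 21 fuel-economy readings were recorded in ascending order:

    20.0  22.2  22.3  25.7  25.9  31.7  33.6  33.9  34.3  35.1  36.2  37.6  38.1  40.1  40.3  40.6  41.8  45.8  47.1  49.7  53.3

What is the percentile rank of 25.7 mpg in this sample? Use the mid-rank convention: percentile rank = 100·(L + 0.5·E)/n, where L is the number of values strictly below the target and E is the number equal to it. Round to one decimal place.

16.7

Count below 25.7: L = 3; count equal: E = 1; n = 21.
Percentile rank = 100·(3 + 0.5·1)/21 = 100·3.5/21 = 16.67.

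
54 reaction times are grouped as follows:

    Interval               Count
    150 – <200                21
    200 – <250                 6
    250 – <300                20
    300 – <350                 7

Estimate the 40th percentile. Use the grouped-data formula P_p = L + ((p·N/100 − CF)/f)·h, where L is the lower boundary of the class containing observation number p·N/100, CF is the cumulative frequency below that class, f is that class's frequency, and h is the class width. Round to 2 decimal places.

205.00

N = 54; target position k = 40/100 · 54 = 21.6.
Cumulative frequencies: 21, 27, 47, 54.
Observation 21.6 falls in the class 200 – <250.
L = 200, CF = 21, f = 6, h = 50.
P40 = 200 + ((21.6 − 21)/6)·50 = 200 + 5 = 205.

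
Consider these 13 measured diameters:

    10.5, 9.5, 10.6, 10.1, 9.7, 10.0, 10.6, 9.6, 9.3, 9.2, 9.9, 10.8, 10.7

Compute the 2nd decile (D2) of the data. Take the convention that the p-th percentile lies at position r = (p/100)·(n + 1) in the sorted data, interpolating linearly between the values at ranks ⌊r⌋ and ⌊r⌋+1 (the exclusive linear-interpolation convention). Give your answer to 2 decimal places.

Sorted: 9.2, 9.3, 9.5, 9.6, 9.7, 9.9, 10.0, 10.1, 10.5, 10.6, 10.6, 10.7, 10.8.
n = 13.
r = (20/100)·(13 + 1) = 2.8.
Rank 2 is 9.3 and rank 3 is 9.5.
Interpolate: 9.3 + 0.8·(9.5 − 9.3) = 9.3 + 0.8·0.2 = 9.46.

9.46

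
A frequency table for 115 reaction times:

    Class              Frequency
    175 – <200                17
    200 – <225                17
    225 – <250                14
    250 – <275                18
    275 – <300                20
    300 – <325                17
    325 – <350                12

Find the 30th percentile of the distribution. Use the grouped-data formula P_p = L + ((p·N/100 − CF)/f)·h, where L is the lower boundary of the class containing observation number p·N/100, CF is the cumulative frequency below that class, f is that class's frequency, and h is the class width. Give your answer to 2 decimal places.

225.89

N = 115; target position k = 30/100 · 115 = 34.5.
Cumulative frequencies: 17, 34, 48, 66, 86, 103, 115.
Observation 34.5 falls in the class 225 – <250.
L = 225, CF = 34, f = 14, h = 25.
P30 = 225 + ((34.5 − 34)/14)·25 = 225 + 0.892857 = 225.893.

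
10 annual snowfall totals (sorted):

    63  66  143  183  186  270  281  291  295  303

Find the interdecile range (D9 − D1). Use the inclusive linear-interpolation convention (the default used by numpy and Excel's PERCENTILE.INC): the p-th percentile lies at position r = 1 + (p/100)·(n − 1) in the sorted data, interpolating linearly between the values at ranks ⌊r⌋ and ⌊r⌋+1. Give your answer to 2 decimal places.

230.10

n = 10.
P10: r = 1.9; ranks 1–2 are 63, 66; interpolating gives 65.7.
P90: r = 9.1; ranks 9–10 are 295, 303; interpolating gives 295.8.
Difference: 295.8 − 65.7 = 230.1.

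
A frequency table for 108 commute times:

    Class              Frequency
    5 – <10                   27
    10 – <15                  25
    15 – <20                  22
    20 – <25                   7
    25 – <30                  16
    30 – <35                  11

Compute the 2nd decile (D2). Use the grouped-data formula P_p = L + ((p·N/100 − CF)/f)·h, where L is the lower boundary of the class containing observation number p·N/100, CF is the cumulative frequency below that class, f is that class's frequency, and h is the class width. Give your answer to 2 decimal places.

9.00

N = 108; target position k = 20/100 · 108 = 21.6.
Cumulative frequencies: 27, 52, 74, 81, 97, 108.
Observation 21.6 falls in the class 5 – <10.
L = 5, CF = 0, f = 27, h = 5.
P20 = 5 + ((21.6 − 0)/27)·5 = 5 + 4 = 9.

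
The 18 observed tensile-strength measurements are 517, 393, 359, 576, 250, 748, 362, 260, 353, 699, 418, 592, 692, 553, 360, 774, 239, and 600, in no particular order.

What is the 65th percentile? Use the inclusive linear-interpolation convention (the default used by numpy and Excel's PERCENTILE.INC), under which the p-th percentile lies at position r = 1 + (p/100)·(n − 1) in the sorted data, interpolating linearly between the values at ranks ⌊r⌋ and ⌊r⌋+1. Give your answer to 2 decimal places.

Sorted: 239, 250, 260, 353, 359, 360, 362, 393, 418, 517, 553, 576, 592, 600, 692, 699, 748, 774.
n = 18.
r = 1 + (65/100)·(18 − 1) = 1 + 11.05 = 12.05.
Rank 12 is 576 and rank 13 is 592.
Interpolate: 576 + 0.05·(592 − 576) = 576 + 0.05·16 = 576.8.

576.80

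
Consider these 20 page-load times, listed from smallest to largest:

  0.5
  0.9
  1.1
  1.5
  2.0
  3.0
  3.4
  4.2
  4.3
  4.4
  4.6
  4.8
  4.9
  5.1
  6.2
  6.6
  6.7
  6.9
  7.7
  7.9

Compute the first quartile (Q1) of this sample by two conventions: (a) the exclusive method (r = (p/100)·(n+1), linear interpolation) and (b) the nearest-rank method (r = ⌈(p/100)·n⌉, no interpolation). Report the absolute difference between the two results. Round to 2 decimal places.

0.25

n = 20.
(a) r = 5.25; between ranks 5 (2.0) and 6 (3.0): 2.25.
(b) the nearest-rank method: rank 5 → 2.
|2.25 − 2| = 0.25.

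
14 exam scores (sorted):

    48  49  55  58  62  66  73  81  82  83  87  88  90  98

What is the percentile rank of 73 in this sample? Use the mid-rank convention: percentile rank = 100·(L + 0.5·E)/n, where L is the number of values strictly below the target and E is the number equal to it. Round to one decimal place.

Count below 73: L = 6; count equal: E = 1; n = 14.
Percentile rank = 100·(6 + 0.5·1)/14 = 100·6.5/14 = 46.43.

46.4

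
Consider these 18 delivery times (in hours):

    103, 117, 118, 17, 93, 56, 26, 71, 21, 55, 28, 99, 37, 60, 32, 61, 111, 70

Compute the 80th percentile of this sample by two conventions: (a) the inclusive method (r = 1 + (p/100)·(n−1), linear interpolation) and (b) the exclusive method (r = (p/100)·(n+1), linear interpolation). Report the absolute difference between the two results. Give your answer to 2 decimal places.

3.20

Sorted: 17, 21, 26, 28, 32, 37, 55, 56, 60, 61, 70, 71, 93, 99, 103, 111, 117, 118.
n = 18.
(a) r = 14.6; between ranks 14 (99) and 15 (103): 101.4.
(b) r = 15.2; between ranks 15 (103) and 16 (111): 104.6.
|101.4 − 104.6| = 3.2.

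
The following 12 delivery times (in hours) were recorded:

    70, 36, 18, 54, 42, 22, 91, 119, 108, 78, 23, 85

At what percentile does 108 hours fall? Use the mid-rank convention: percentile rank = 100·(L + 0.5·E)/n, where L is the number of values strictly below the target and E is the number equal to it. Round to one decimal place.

87.5

Sorted: 18, 22, 23, 36, 42, 54, 70, 78, 85, 91, 108, 119.
Count below 108: L = 10; count equal: E = 1; n = 12.
Percentile rank = 100·(10 + 0.5·1)/12 = 100·10.5/12 = 87.5.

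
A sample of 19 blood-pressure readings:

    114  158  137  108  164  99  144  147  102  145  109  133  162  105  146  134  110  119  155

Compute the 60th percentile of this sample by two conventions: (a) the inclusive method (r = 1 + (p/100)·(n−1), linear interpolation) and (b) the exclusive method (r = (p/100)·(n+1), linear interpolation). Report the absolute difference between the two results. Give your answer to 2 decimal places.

Sorted: 99, 102, 105, 108, 109, 110, 114, 119, 133, 134, 137, 144, 145, 146, 147, 155, 158, 162, 164.
n = 19.
(a) r = 11.8; between ranks 11 (137) and 12 (144): 142.6.
(b) r = 12 → value at rank 12 = 144.
|142.6 − 144| = 1.4.

1.40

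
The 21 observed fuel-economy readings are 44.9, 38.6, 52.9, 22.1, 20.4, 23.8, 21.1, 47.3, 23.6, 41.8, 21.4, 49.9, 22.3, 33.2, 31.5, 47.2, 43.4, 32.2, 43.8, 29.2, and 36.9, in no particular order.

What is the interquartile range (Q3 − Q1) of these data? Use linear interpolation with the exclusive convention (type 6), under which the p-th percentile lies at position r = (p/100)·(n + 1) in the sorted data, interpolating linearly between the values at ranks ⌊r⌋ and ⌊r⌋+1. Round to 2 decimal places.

21.40

Sorted: 20.4, 21.1, 21.4, 22.1, 22.3, 23.6, 23.8, 29.2, 31.5, 32.2, 33.2, 36.9, 38.6, 41.8, 43.4, 43.8, 44.9, 47.2, 47.3, 49.9, 52.9.
n = 21.
P25: r = 5.5; ranks 5–6 are 22.3, 23.6; interpolating gives 22.95.
P75: r = 16.5; ranks 16–17 are 43.8, 44.9; interpolating gives 44.35.
Difference: 44.35 − 22.95 = 21.4.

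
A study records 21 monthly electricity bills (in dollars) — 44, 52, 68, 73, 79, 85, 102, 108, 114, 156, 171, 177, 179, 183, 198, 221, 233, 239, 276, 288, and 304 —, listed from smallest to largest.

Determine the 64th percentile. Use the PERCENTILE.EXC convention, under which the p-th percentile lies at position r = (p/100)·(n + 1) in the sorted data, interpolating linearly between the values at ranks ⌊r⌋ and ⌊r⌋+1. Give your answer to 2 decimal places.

184.20

n = 21.
r = (64/100)·(21 + 1) = 14.08.
Rank 14 is 183 and rank 15 is 198.
Interpolate: 183 + 0.08·(198 − 183) = 183 + 0.08·15 = 184.2.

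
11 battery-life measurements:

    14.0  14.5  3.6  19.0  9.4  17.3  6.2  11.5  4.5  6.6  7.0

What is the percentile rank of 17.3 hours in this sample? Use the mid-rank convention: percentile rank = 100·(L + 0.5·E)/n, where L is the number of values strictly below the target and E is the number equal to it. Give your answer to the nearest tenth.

86.4

Sorted: 3.6, 4.5, 6.2, 6.6, 7.0, 9.4, 11.5, 14.0, 14.5, 17.3, 19.0.
Count below 17.3: L = 9; count equal: E = 1; n = 11.
Percentile rank = 100·(9 + 0.5·1)/11 = 100·9.5/11 = 86.36.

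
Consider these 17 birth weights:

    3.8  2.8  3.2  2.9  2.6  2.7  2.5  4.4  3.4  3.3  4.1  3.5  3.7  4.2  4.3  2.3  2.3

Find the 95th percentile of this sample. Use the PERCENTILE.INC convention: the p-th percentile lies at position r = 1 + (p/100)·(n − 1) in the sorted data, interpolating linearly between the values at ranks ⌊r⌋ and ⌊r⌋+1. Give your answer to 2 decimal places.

4.32

Sorted: 2.3, 2.3, 2.5, 2.6, 2.7, 2.8, 2.9, 3.2, 3.3, 3.4, 3.5, 3.7, 3.8, 4.1, 4.2, 4.3, 4.4.
n = 17.
r = 1 + (95/100)·(17 − 1) = 1 + 15.2 = 16.2.
Rank 16 is 4.3 and rank 17 is 4.4.
Interpolate: 4.3 + 0.2·(4.4 − 4.3) = 4.3 + 0.2·0.1 = 4.32.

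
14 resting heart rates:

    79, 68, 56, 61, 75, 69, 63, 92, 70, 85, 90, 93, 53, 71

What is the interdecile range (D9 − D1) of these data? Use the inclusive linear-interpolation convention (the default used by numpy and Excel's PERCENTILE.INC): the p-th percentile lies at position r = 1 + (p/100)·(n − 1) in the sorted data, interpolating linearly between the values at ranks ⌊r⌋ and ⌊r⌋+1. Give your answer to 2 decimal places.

Sorted: 53, 56, 61, 63, 68, 69, 70, 71, 75, 79, 85, 90, 92, 93.
n = 14.
P10: r = 2.3; ranks 2–3 are 56, 61; interpolating gives 57.5.
P90: r = 12.7; ranks 12–13 are 90, 92; interpolating gives 91.4.
Difference: 91.4 − 57.5 = 33.9.

33.90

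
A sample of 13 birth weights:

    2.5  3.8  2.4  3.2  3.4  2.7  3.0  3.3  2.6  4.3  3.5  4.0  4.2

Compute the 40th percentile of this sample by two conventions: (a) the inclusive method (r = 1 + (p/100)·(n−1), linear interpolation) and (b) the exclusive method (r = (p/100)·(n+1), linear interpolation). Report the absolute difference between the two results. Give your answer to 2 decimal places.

0.04

Sorted: 2.4, 2.5, 2.6, 2.7, 3.0, 3.2, 3.3, 3.4, 3.5, 3.8, 4.0, 4.2, 4.3.
n = 13.
(a) r = 5.8; between ranks 5 (3.0) and 6 (3.2): 3.16.
(b) r = 5.6; between ranks 5 (3.0) and 6 (3.2): 3.12.
|3.16 − 3.12| = 0.04.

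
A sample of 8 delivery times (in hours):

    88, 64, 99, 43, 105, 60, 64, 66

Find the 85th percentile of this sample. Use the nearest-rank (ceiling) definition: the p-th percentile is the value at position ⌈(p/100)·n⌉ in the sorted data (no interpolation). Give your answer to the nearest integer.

Sorted: 43, 60, 64, 64, 66, 88, 99, 105.
n = 8.
Position = ⌈85/100 · 8⌉ = ⌈6.8⌉ = 7.
The value at rank 7 is 99.

99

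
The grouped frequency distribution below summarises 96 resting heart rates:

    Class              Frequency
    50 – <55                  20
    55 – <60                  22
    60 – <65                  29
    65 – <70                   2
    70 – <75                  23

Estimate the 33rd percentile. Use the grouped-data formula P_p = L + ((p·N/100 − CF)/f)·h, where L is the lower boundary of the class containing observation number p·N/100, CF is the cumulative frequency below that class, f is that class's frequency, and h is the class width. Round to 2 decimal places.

N = 96; target position k = 33/100 · 96 = 31.68.
Cumulative frequencies: 20, 42, 71, 73, 96.
Observation 31.68 falls in the class 55 – <60.
L = 55, CF = 20, f = 22, h = 5.
P33 = 55 + ((31.68 − 20)/22)·5 = 55 + 2.65455 = 57.6545.

57.65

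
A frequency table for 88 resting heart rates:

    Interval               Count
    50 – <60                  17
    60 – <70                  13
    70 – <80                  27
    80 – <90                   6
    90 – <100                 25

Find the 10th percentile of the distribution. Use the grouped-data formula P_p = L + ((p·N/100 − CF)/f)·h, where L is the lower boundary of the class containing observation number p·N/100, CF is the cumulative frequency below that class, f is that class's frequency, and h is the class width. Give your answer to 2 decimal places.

N = 88; target position k = 10/100 · 88 = 8.8.
Cumulative frequencies: 17, 30, 57, 63, 88.
Observation 8.8 falls in the class 50 – <60.
L = 50, CF = 0, f = 17, h = 10.
P10 = 50 + ((8.8 − 0)/17)·10 = 50 + 5.17647 = 55.1765.

55.18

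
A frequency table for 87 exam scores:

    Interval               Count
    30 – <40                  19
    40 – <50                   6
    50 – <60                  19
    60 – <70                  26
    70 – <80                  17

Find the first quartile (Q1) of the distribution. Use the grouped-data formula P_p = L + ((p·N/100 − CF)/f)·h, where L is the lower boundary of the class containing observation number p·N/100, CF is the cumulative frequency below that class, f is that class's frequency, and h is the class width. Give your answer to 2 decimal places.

N = 87; target position k = 25/100 · 87 = 21.75.
Cumulative frequencies: 19, 25, 44, 70, 87.
Observation 21.75 falls in the class 40 – <50.
L = 40, CF = 19, f = 6, h = 10.
P25 = 40 + ((21.75 − 19)/6)·10 = 40 + 4.58333 = 44.5833.

44.58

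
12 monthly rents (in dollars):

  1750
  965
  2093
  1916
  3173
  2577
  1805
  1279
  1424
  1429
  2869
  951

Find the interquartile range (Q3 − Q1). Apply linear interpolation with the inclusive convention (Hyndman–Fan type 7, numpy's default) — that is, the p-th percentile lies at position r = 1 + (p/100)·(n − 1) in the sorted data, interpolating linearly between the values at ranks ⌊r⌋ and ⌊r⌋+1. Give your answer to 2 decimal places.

Sorted: 951, 965, 1279, 1424, 1429, 1750, 1805, 1916, 2093, 2577, 2869, 3173.
n = 12.
P25: r = 3.75; ranks 3–4 are 1279, 1424; interpolating gives 1387.75.
P75: r = 9.25; ranks 9–10 are 2093, 2577; interpolating gives 2214.
Difference: 2214 − 1387.75 = 826.25.

826.25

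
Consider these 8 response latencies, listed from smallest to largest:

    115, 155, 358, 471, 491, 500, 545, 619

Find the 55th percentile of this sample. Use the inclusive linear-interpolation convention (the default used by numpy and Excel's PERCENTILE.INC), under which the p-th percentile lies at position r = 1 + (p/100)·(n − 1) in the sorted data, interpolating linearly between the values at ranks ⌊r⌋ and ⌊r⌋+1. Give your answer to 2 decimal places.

n = 8.
r = 1 + (55/100)·(8 − 1) = 1 + 3.85 = 4.85.
Rank 4 is 471 and rank 5 is 491.
Interpolate: 471 + 0.85·(491 − 471) = 471 + 0.85·20 = 488.

488.00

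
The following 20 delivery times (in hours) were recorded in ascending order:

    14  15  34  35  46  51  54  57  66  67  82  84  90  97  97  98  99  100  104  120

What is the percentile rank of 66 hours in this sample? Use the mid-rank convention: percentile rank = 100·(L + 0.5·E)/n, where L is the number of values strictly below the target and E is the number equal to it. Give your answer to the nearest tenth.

42.5

Count below 66: L = 8; count equal: E = 1; n = 20.
Percentile rank = 100·(8 + 0.5·1)/20 = 100·8.5/20 = 42.5.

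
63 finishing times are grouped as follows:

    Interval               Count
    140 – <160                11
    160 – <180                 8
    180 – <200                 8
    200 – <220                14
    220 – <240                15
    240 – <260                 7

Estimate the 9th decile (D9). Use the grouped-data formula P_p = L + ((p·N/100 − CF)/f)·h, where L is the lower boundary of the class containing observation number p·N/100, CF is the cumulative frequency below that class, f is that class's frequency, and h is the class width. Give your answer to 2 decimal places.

N = 63; target position k = 90/100 · 63 = 56.7.
Cumulative frequencies: 11, 19, 27, 41, 56, 63.
Observation 56.7 falls in the class 240 – <260.
L = 240, CF = 56, f = 7, h = 20.
P90 = 240 + ((56.7 − 56)/7)·20 = 240 + 2 = 242.

242.00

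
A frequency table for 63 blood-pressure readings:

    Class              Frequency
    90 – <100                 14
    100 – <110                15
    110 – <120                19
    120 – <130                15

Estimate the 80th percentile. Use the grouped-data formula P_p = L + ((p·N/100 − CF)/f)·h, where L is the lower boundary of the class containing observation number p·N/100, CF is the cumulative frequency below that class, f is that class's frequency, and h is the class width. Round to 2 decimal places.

121.60

N = 63; target position k = 80/100 · 63 = 50.4.
Cumulative frequencies: 14, 29, 48, 63.
Observation 50.4 falls in the class 120 – <130.
L = 120, CF = 48, f = 15, h = 10.
P80 = 120 + ((50.4 − 48)/15)·10 = 120 + 1.6 = 121.6.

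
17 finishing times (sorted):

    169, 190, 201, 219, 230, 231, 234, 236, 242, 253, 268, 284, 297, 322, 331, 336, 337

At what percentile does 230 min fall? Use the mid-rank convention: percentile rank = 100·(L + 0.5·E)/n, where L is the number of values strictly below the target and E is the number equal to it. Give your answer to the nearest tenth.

Count below 230: L = 4; count equal: E = 1; n = 17.
Percentile rank = 100·(4 + 0.5·1)/17 = 100·4.5/17 = 26.47.

26.5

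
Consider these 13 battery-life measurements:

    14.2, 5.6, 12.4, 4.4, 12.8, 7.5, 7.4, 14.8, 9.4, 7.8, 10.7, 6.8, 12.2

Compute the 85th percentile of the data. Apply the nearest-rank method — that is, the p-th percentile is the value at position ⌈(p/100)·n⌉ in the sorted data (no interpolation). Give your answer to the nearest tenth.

Sorted: 4.4, 5.6, 6.8, 7.4, 7.5, 7.8, 9.4, 10.7, 12.2, 12.4, 12.8, 14.2, 14.8.
n = 13.
Position = ⌈85/100 · 13⌉ = ⌈11.05⌉ = 12.
The value at rank 12 is 14.2.

14.2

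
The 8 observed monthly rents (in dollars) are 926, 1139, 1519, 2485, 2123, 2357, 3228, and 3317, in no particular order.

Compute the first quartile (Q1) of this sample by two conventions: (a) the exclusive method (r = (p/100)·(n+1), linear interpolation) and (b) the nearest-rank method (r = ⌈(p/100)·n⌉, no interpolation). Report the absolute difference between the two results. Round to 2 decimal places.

Sorted: 926, 1139, 1519, 2123, 2357, 2485, 3228, 3317.
n = 8.
(a) r = 2.25; between ranks 2 (1139) and 3 (1519): 1234.
(b) the nearest-rank method: rank 2 → 1139.
|1234 − 1139| = 95.

95.00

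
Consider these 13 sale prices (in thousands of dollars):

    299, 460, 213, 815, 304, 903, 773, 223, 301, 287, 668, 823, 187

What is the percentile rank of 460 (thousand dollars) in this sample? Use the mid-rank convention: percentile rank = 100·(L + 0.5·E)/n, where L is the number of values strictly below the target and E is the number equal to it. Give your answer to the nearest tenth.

57.7

Sorted: 187, 213, 223, 287, 299, 301, 304, 460, 668, 773, 815, 823, 903.
Count below 460: L = 7; count equal: E = 1; n = 13.
Percentile rank = 100·(7 + 0.5·1)/13 = 100·7.5/13 = 57.69.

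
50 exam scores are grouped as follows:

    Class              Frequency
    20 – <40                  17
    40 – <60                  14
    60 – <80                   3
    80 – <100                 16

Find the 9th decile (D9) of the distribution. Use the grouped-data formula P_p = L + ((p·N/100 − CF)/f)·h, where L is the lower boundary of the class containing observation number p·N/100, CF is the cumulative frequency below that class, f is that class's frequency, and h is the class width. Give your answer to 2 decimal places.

N = 50; target position k = 90/100 · 50 = 45.
Cumulative frequencies: 17, 31, 34, 50.
Observation 45 falls in the class 80 – <100.
L = 80, CF = 34, f = 16, h = 20.
P90 = 80 + ((45 − 34)/16)·20 = 80 + 13.75 = 93.75.

93.75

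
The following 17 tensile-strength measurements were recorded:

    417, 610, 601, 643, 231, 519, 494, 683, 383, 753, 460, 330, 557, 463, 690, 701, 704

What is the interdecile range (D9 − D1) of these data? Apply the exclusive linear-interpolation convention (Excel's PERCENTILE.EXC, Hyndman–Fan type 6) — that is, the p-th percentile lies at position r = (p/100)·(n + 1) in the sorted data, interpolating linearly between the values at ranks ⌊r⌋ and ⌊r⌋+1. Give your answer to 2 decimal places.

Sorted: 231, 330, 383, 417, 460, 463, 494, 519, 557, 601, 610, 643, 683, 690, 701, 704, 753.
n = 17.
P10: r = 1.8; ranks 1–2 are 231, 330; interpolating gives 310.2.
P90: r = 16.2; ranks 16–17 are 704, 753; interpolating gives 713.8.
Difference: 713.8 − 310.2 = 403.6.

403.60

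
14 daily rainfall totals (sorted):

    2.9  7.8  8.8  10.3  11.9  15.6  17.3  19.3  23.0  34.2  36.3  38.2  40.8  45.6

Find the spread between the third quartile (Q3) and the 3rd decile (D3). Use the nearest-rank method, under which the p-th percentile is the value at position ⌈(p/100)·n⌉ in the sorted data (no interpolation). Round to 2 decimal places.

n = 14.
P30: rank ⌈30/100·14⌉ = 5 → 11.9.
P75: rank ⌈75/100·14⌉ = 11 → 36.3.
Difference: 36.3 − 11.9 = 24.4.

24.40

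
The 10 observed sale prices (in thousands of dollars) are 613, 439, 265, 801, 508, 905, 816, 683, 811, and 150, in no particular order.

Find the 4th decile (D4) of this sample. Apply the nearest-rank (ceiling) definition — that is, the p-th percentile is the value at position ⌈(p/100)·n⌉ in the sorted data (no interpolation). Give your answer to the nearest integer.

Sorted: 150, 265, 439, 508, 613, 683, 801, 811, 816, 905.
n = 10.
Position = ⌈40/100 · 10⌉ = ⌈4⌉ = 4.
The value at rank 4 is 508.

508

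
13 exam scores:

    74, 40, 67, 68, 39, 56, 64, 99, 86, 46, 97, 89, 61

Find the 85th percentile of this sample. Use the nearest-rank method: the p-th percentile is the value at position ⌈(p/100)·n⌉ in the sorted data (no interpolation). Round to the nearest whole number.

Sorted: 39, 40, 46, 56, 61, 64, 67, 68, 74, 86, 89, 97, 99.
n = 13.
Position = ⌈85/100 · 13⌉ = ⌈11.05⌉ = 12.
The value at rank 12 is 97.

97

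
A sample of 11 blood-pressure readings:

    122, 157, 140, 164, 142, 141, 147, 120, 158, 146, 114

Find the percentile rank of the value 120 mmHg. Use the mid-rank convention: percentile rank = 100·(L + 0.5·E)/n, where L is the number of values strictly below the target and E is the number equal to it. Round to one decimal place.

13.6

Sorted: 114, 120, 122, 140, 141, 142, 146, 147, 157, 158, 164.
Count below 120: L = 1; count equal: E = 1; n = 11.
Percentile rank = 100·(1 + 0.5·1)/11 = 100·1.5/11 = 13.64.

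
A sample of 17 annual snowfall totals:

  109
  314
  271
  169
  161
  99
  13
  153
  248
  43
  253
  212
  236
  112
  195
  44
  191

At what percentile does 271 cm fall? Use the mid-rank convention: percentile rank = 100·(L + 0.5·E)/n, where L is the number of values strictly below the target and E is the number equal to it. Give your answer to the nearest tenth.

91.2

Sorted: 13, 43, 44, 99, 109, 112, 153, 161, 169, 191, 195, 212, 236, 248, 253, 271, 314.
Count below 271: L = 15; count equal: E = 1; n = 17.
Percentile rank = 100·(15 + 0.5·1)/17 = 100·15.5/17 = 91.18.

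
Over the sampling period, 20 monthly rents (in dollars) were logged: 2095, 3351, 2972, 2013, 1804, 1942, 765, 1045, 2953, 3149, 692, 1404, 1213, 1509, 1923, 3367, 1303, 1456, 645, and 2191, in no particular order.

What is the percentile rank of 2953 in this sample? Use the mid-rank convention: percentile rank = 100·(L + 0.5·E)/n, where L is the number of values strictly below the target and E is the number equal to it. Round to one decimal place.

Sorted: 645, 692, 765, 1045, 1213, 1303, 1404, 1456, 1509, 1804, 1923, 1942, 2013, 2095, 2191, 2953, 2972, 3149, 3351, 3367.
Count below 2953: L = 15; count equal: E = 1; n = 20.
Percentile rank = 100·(15 + 0.5·1)/20 = 100·15.5/20 = 77.5.

77.5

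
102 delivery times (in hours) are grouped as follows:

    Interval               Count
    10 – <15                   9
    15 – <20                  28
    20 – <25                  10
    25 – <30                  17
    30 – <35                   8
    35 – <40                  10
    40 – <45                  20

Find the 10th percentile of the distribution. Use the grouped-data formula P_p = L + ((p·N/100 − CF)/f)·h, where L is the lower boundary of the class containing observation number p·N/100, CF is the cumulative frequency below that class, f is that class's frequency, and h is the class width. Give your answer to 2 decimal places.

15.21

N = 102; target position k = 10/100 · 102 = 10.2.
Cumulative frequencies: 9, 37, 47, 64, 72, 82, 102.
Observation 10.2 falls in the class 15 – <20.
L = 15, CF = 9, f = 28, h = 5.
P10 = 15 + ((10.2 − 9)/28)·5 = 15 + 0.214286 = 15.2143.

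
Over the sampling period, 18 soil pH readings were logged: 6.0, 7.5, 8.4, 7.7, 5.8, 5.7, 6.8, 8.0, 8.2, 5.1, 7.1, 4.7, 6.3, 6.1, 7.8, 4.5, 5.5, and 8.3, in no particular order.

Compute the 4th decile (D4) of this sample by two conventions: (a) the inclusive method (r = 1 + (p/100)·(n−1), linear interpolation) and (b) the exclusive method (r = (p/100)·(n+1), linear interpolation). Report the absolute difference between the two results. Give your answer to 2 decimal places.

0.02

Sorted: 4.5, 4.7, 5.1, 5.5, 5.7, 5.8, 6.0, 6.1, 6.3, 6.8, 7.1, 7.5, 7.7, 7.8, 8.0, 8.2, 8.3, 8.4.
n = 18.
(a) r = 7.8; between ranks 7 (6.0) and 8 (6.1): 6.08.
(b) r = 7.6; between ranks 7 (6.0) and 8 (6.1): 6.06.
|6.08 − 6.06| = 0.02.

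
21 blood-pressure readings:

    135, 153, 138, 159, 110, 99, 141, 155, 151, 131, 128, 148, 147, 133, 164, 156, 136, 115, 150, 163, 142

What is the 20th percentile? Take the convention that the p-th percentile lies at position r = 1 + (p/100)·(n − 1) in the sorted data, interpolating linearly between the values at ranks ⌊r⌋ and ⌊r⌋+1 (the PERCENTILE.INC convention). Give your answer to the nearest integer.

131

Sorted: 99, 110, 115, 128, 131, 133, 135, 136, 138, 141, 142, 147, 148, 150, 151, 153, 155, 156, 159, 163, 164.
n = 21.
r = 1 + (20/100)·(21 − 1) = 1 + 4 = 5.
r is an integer, so P20 is the value at rank 5: 131.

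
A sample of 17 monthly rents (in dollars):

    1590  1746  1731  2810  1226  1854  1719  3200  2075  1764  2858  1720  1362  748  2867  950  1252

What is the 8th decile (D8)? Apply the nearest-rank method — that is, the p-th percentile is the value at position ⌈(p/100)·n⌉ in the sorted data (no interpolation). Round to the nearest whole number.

Sorted: 748, 950, 1226, 1252, 1362, 1590, 1719, 1720, 1731, 1746, 1764, 1854, 2075, 2810, 2858, 2867, 3200.
n = 17.
Position = ⌈80/100 · 17⌉ = ⌈13.6⌉ = 14.
The value at rank 14 is 2810.

2810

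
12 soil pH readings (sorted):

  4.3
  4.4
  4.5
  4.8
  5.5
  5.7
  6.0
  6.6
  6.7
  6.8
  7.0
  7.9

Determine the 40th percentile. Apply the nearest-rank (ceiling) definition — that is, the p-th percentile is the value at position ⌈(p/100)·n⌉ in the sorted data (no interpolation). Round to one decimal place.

5.5

n = 12.
Position = ⌈40/100 · 12⌉ = ⌈4.8⌉ = 5.
The value at rank 5 is 5.5.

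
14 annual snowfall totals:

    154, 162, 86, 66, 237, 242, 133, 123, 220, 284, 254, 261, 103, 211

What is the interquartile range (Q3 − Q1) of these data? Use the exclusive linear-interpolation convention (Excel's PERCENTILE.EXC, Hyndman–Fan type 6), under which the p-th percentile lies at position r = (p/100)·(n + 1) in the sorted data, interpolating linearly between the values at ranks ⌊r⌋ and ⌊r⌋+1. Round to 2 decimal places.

Sorted: 66, 86, 103, 123, 133, 154, 162, 211, 220, 237, 242, 254, 261, 284.
n = 14.
P25: r = 3.75; ranks 3–4 are 103, 123; interpolating gives 118.
P75: r = 11.25; ranks 11–12 are 242, 254; interpolating gives 245.
Difference: 245 − 118 = 127.

127.00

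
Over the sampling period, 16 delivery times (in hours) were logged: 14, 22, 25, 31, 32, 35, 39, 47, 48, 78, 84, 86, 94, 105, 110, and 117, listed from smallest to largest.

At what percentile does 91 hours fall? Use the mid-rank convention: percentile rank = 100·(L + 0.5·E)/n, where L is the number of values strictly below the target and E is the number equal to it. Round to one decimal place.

Count below 91: L = 12; count equal: E = 0; n = 16.
Percentile rank = 100·(12 + 0.5·0)/16 = 100·12/16 = 75.

75.0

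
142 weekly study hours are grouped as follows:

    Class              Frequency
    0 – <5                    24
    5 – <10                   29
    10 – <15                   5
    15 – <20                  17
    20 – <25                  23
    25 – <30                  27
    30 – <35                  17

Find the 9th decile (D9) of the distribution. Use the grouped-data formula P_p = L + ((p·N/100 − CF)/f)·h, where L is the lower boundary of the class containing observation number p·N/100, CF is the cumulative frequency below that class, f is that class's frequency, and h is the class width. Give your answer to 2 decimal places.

30.82

N = 142; target position k = 90/100 · 142 = 127.8.
Cumulative frequencies: 24, 53, 58, 75, 98, 125, 142.
Observation 127.8 falls in the class 30 – <35.
L = 30, CF = 125, f = 17, h = 5.
P90 = 30 + ((127.8 − 125)/17)·5 = 30 + 0.823529 = 30.8235.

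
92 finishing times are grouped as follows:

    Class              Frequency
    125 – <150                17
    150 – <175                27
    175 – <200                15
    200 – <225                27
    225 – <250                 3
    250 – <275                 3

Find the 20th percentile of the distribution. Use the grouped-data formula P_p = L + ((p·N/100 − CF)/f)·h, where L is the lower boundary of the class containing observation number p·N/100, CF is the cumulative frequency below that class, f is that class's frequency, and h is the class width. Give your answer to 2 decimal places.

151.30

N = 92; target position k = 20/100 · 92 = 18.4.
Cumulative frequencies: 17, 44, 59, 86, 89, 92.
Observation 18.4 falls in the class 150 – <175.
L = 150, CF = 17, f = 27, h = 25.
P20 = 150 + ((18.4 − 17)/27)·25 = 150 + 1.2963 = 151.296.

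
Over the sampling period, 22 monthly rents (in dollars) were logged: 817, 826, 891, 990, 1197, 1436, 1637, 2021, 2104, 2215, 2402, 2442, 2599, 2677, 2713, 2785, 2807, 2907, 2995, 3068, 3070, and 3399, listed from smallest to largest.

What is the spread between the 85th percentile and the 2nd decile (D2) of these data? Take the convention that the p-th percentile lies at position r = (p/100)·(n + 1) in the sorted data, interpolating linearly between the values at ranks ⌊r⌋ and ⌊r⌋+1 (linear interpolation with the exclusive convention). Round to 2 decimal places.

n = 22.
P20: r = 4.6; ranks 4–5 are 990, 1197; interpolating gives 1114.2.
P85: r = 19.55; ranks 19–20 are 2995, 3068; interpolating gives 3035.15.
Difference: 3035.15 − 1114.2 = 1920.95.

1920.95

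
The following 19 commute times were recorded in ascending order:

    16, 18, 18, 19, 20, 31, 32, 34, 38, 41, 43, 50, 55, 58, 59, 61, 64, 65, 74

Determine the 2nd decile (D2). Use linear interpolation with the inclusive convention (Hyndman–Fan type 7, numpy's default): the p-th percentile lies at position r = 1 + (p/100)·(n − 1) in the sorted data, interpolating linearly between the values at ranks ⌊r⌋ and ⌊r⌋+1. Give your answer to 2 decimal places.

19.60

n = 19.
r = 1 + (20/100)·(19 − 1) = 1 + 3.6 = 4.6.
Rank 4 is 19 and rank 5 is 20.
Interpolate: 19 + 0.6·(20 − 19) = 19 + 0.6·1 = 19.6.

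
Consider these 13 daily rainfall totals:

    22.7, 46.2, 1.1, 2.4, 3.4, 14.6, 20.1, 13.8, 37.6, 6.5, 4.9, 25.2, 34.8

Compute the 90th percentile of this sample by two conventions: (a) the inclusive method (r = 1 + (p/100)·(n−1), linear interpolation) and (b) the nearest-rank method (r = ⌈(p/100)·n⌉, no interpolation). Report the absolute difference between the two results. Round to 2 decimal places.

Sorted: 1.1, 2.4, 3.4, 4.9, 6.5, 13.8, 14.6, 20.1, 22.7, 25.2, 34.8, 37.6, 46.2.
n = 13.
(a) r = 11.8; between ranks 11 (34.8) and 12 (37.6): 37.04.
(b) the nearest-rank method: rank 12 → 37.6.
|37.04 − 37.6| = 0.56.

0.56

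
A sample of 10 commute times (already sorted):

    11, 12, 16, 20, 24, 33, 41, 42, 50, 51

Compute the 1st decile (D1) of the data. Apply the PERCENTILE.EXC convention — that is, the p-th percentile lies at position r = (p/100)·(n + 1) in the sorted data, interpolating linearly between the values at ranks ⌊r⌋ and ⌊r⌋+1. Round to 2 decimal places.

n = 10.
r = (10/100)·(10 + 1) = 1.1.
Rank 1 is 11 and rank 2 is 12.
Interpolate: 11 + 0.1·(12 − 11) = 11 + 0.1·1 = 11.1.

11.10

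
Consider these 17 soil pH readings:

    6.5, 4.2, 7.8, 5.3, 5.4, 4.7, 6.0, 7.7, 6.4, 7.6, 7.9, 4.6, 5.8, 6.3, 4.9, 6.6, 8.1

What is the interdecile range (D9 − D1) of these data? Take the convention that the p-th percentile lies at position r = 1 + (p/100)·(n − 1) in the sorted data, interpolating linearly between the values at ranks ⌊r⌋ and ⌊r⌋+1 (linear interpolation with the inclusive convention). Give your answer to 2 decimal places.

3.18

Sorted: 4.2, 4.6, 4.7, 4.9, 5.3, 5.4, 5.8, 6.0, 6.3, 6.4, 6.5, 6.6, 7.6, 7.7, 7.8, 7.9, 8.1.
n = 17.
P10: r = 2.6; ranks 2–3 are 4.6, 4.7; interpolating gives 4.66.
P90: r = 15.4; ranks 15–16 are 7.8, 7.9; interpolating gives 7.84.
Difference: 7.84 − 4.66 = 3.18.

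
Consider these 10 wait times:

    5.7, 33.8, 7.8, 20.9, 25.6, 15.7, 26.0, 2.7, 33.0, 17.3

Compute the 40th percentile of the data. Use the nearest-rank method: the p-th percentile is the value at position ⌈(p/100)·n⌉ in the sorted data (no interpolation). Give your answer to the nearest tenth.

15.7

Sorted: 2.7, 5.7, 7.8, 15.7, 17.3, 20.9, 25.6, 26.0, 33.0, 33.8.
n = 10.
Position = ⌈40/100 · 10⌉ = ⌈4⌉ = 4.
The value at rank 4 is 15.7.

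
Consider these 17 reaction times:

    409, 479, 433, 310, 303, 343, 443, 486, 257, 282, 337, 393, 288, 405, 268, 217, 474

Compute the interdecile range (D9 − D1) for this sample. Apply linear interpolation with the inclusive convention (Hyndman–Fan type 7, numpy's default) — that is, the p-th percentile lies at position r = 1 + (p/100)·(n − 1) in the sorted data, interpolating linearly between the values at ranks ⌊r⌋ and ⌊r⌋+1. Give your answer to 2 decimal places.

212.40

Sorted: 217, 257, 268, 282, 288, 303, 310, 337, 343, 393, 405, 409, 433, 443, 474, 479, 486.
n = 17.
P10: r = 2.6; ranks 2–3 are 257, 268; interpolating gives 263.6.
P90: r = 15.4; ranks 15–16 are 474, 479; interpolating gives 476.
Difference: 476 − 263.6 = 212.4.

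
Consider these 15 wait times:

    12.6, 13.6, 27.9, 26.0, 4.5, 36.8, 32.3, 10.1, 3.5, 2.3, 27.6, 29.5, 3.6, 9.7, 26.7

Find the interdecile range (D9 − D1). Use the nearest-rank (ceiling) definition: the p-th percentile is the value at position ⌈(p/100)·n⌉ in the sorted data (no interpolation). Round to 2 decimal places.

28.80

Sorted: 2.3, 3.5, 3.6, 4.5, 9.7, 10.1, 12.6, 13.6, 26.0, 26.7, 27.6, 27.9, 29.5, 32.3, 36.8.
n = 15.
P10: rank ⌈10/100·15⌉ = 2 → 3.5.
P90: rank ⌈90/100·15⌉ = 14 → 32.3.
Difference: 32.3 − 3.5 = 28.8.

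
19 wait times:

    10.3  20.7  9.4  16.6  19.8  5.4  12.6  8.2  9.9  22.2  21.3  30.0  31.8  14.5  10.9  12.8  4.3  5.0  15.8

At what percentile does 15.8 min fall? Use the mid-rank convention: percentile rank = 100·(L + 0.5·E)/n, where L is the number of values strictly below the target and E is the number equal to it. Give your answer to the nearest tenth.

60.5

Sorted: 4.3, 5.0, 5.4, 8.2, 9.4, 9.9, 10.3, 10.9, 12.6, 12.8, 14.5, 15.8, 16.6, 19.8, 20.7, 21.3, 22.2, 30.0, 31.8.
Count below 15.8: L = 11; count equal: E = 1; n = 19.
Percentile rank = 100·(11 + 0.5·1)/19 = 100·11.5/19 = 60.53.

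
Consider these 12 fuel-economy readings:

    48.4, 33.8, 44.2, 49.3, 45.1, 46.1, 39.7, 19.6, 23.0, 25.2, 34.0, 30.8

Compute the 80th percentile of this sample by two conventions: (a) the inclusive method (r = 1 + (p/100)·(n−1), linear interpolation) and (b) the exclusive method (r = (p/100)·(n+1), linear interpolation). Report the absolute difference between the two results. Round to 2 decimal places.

Sorted: 19.6, 23.0, 25.2, 30.8, 33.8, 34.0, 39.7, 44.2, 45.1, 46.1, 48.4, 49.3.
n = 12.
(a) r = 9.8; between ranks 9 (45.1) and 10 (46.1): 45.9.
(b) r = 10.4; between ranks 10 (46.1) and 11 (48.4): 47.02.
|45.9 − 47.02| = 1.12.

1.12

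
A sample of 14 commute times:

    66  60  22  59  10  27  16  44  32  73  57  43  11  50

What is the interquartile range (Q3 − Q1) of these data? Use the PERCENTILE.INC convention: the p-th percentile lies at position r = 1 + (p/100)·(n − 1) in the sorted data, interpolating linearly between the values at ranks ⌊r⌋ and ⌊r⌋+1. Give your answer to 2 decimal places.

35.25

Sorted: 10, 11, 16, 22, 27, 32, 43, 44, 50, 57, 59, 60, 66, 73.
n = 14.
P25: r = 4.25; ranks 4–5 are 22, 27; interpolating gives 23.25.
P75: r = 10.75; ranks 10–11 are 57, 59; interpolating gives 58.5.
Difference: 58.5 − 23.25 = 35.25.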